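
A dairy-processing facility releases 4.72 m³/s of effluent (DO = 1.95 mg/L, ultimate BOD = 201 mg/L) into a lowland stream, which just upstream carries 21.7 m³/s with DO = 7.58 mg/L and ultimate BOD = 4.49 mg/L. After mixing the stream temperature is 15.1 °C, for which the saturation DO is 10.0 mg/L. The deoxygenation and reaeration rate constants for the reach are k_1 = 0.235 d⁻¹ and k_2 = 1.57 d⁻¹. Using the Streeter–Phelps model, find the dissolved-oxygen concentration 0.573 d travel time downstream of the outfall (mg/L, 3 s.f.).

Mixed DO = (21.7×7.58 + 4.72×1.95)/(21.7+4.72) = 173.7/26.42 = 6.574 mg/L.
Mixed L₀ = (21.7×4.49 + 4.72×201)/(26.42) = 1046/26.42 = 39.60 mg/L.
Initial deficit D₀ = C_s − DO₀ = 10.0 − 6.574 = 3.426 mg/L.
D(0.573) = [0.235×39.60/(1.57−0.235)](e^(−0.235×0.573) − e^(−1.57×0.573)) + 3.426 e^(−1.57×0.573)
= 6.970 × (0.8740 − 0.4067) + 3.426 × 0.4067 = 4.651 mg/L.
DO = 10.0 − 4.651 = 5.349 mg/L.

DO ≈ 5.35 mg/L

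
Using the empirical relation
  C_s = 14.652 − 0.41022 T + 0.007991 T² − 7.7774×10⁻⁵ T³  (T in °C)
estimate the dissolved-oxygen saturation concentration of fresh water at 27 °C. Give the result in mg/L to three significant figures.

C_s = 14.652 − 0.41022×27 + 0.007991×27² − 7.7774×10⁻⁵×27³ = 7.871 mg/L.

C_s ≈ 7.87 mg/L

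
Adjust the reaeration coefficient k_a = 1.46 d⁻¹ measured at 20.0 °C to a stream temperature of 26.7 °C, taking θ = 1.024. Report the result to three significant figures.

k_a ≈ 1.71 d⁻¹

k_a(T₂) = k_a(T₁) · θ^(T₂−T₁) = 1.46 × 1.024^(26.7−20.0)
= 1.46 × 1.024^6.70 = 1.46 × 1.172 = 1.711 d⁻¹.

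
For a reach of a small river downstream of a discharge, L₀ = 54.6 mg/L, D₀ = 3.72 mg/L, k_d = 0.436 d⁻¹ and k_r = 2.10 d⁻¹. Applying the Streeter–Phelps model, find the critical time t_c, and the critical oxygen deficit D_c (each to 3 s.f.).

With k_r/k_d = 4.817 and 1 − D₀(k_r−k_d)/(k_d L₀) = 0.7400,
t_c = ln(4.817 × 0.7400) / (2.10 − 0.436) = ln(3.564) / 1.664 = 1.271/1.664 = 0.7638 d.
L(t_c) = L₀ e^(−k_d t_c) = 54.6 × 0.7168 = 39.14 mg/L, and at the critical point k_r D_c = k_d L, so D_c = (0.436/2.10) × 39.14 = 8.125 mg/L.

t_c ≈ 0.764 d; D_c ≈ 8.13 mg/L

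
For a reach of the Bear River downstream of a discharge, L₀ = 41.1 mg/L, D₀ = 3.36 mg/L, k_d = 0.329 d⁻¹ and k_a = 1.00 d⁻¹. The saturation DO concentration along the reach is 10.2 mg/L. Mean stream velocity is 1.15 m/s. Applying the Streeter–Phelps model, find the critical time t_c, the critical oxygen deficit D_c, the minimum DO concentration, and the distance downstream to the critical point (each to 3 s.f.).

t_c ≈ 1.38 d; D_c ≈ 8.57 mg/L; min DO ≈ 1.63 mg/L; x_c ≈ 138 km

With k_a/k_d = 3.040 and 1 − D₀(k_a−k_d)/(k_d L₀) = 0.8333,
t_c = ln(3.040 × 0.8333) / (1.00 − 0.329) = ln(2.533) / 0.6710 = 0.9293/0.6710 = 1.385 d.
D_c = (k_d/k_a) L₀ e^(−k_d t_c) = (0.329/1.00) × 41.1 × e^(−0.329×1.385) = 0.3290 × 41.1 × 0.6340 = 8.573 mg/L.
Minimum DO = C_s − D_c = 10.2 − 8.573 = 1.627 mg/L.
x_c = v t_c = 1.15 m/s × 1.385 d × 86400 s/d = 137600 m ≈ 138 km.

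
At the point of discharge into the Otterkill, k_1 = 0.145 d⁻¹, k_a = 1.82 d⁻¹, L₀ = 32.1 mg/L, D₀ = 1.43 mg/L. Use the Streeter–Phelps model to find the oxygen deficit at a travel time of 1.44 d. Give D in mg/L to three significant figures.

D ≈ 2.16 mg/L

k_1 L₀/(k_a−k_1) = 0.145×32.1/(1.82−0.145) = 4.654/1.675 = 2.779 mg/L.
e^(−k_1 t) = e^(−0.145×1.440) = 0.8116; e^(−k_a t) = e^(−1.82×1.440) = 0.07274.
D = 2.779 × (0.8116 − 0.07274) + 1.43 × 0.07274 = 2.053 + 0.1040 = 2.157 mg/L.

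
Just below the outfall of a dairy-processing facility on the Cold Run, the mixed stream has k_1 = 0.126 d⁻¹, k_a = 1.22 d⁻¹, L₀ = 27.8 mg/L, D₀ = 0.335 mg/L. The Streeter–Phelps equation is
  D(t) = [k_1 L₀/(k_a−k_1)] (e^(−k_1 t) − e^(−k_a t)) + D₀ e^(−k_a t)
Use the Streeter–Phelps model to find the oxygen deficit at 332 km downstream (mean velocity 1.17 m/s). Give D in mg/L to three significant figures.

Travel time t = x/v = 332 km / (1.17 m/s) = 332000 m / 1.17 m/s = 283800 s = 3.284 d.
k_1 L₀/(k_a−k_1) = 0.126×27.8/(1.22−0.126) = 3.503/1.094 = 3.202 mg/L.
e^(−k_1 t) = e^(−0.126×3.284) = 0.6611; e^(−k_a t) = e^(−1.22×3.284) = 0.01819.
D = 3.202 × (0.6611 − 0.01819) + 0.335 × 0.01819 = 2.059 + 0.006094 = 2.065 mg/L.

D ≈ 2.06 mg/L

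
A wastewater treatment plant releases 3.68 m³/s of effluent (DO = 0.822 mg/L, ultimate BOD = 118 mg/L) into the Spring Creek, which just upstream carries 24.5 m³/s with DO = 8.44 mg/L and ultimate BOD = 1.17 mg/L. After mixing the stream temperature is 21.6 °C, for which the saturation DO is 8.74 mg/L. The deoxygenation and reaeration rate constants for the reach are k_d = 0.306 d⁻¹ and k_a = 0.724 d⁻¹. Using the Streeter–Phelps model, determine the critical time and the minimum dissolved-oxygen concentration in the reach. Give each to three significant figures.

t_c ≈ 1.79 d; minimum DO ≈ 4.72 mg/L

Mixed DO = (24.5×8.44 + 3.68×0.822)/(24.5+3.68) = 209.8/28.18 = 7.445 mg/L.
Mixed L₀ = (24.5×1.17 + 3.68×118)/(28.18) = 462.9/28.18 = 16.43 mg/L.
Initial deficit D₀ = C_s − DO₀ = 8.74 − 7.445 = 1.295 mg/L.
t_c = (1/0.4180) ln[(0.724/0.306)(1 − 1.295×0.4180/(0.306×16.43))] = 2.392 × ln(2.111) = 1.788 d.
D_c = (0.306/0.724) × 16.43 × e^(−0.306×1.788) = 0.4227 × 16.43 × 0.5787 = 4.017 mg/L.
Minimum DO = 8.74 − 4.017 = 4.723 mg/L.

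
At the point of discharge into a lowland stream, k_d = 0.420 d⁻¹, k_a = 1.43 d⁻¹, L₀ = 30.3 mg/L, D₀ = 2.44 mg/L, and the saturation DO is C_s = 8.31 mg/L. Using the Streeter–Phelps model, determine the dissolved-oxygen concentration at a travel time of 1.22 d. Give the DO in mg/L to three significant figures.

k_d L₀/(k_a−k_d) = 0.420×30.3/(1.43−0.420) = 12.73/1.010 = 12.60 mg/L.
e^(−k_d t) = e^(−0.420×1.220) = 0.5991; e^(−k_a t) = e^(−1.43×1.220) = 0.1747.
D = 12.60 × (0.5991 − 0.1747) + 2.44 × 0.1747 = 5.347 + 0.4263 = 5.773 mg/L.
DO = C_s − D = 8.31 − 5.773 = 2.537 mg/L.

DO ≈ 2.54 mg/L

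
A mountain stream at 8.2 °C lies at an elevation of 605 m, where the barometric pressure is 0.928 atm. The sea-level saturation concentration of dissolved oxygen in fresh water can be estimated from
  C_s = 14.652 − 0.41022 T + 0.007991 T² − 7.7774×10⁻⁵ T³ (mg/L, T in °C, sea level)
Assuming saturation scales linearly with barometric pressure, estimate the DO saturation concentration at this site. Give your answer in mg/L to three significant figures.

C_s ≈ 10.9 mg/L

At sea level: C_s = 14.652 − 0.41022×8.2 + 0.007991×8.2² − 7.7774×10⁻⁵×8.2³ = 11.78 mg/L.
Pressure correction: C_s' = 11.78 × 0.928 = 10.93 mg/L.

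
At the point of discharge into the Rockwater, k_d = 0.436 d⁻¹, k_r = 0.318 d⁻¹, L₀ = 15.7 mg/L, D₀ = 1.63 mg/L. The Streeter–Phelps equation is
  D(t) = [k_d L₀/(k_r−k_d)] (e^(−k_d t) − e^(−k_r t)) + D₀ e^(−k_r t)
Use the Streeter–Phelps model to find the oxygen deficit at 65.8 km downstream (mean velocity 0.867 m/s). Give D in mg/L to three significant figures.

D ≈ 5.55 mg/L

Travel time t = x/v = 65.8 km / (0.867 m/s) = 65800 m / 0.867 m/s = 75890 s = 0.8784 d.
k_d L₀/(k_r−k_d) = 0.436×15.7/(0.318−0.436) = 6.845/-0.1180 = -58.01 mg/L.
e^(−k_d t) = e^(−0.436×0.8784) = 0.6818; e^(−k_r t) = e^(−0.318×0.8784) = 0.7563.
D = -58.01 × (0.6818 − 0.7563) + 1.63 × 0.7563 = 4.320 + 1.233 = 5.552 mg/L.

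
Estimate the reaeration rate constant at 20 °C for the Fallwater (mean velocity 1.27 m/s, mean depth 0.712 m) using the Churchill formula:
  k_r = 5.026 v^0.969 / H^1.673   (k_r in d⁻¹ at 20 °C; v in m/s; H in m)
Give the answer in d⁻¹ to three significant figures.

k_r ≈ 11.2 d⁻¹

k_r = 5.026 × 1.27^0.969 / 0.712^1.673 = 5.026 × 1.261 / 0.5665 = 11.18 d⁻¹.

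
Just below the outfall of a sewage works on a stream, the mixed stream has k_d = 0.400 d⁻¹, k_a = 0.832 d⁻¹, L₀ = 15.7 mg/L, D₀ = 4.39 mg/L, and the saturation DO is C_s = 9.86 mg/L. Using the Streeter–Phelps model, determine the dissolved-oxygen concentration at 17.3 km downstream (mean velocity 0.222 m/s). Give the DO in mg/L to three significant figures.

Travel time t = x/v = 17.3 km / (0.222 m/s) = 17300 m / 0.222 m/s = 77930 s = 0.9019 d.
k_d L₀/(k_a−k_d) = 0.400×15.7/(0.832−0.400) = 6.280/0.4320 = 14.54 mg/L.
e^(−k_d t) = e^(−0.400×0.9019) = 0.6971; e^(−k_a t) = e^(−0.832×0.9019) = 0.4722.
D = 14.54 × (0.6971 − 0.4722) + 4.39 × 0.4722 = 3.270 + 2.073 = 5.343 mg/L.
DO = C_s − D = 9.86 − 5.343 = 4.517 mg/L.

DO ≈ 4.52 mg/L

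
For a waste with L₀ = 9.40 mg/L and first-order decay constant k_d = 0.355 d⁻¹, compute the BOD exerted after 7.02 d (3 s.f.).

y ≈ 8.62 mg/L

y_t = L₀(1 − e^(−k_d t)) = 9.40 × (1 − e^(−0.355×7.02))
= 9.40 × (1 − 0.08274) = 9.40 × 0.9173 = 8.622 mg/L.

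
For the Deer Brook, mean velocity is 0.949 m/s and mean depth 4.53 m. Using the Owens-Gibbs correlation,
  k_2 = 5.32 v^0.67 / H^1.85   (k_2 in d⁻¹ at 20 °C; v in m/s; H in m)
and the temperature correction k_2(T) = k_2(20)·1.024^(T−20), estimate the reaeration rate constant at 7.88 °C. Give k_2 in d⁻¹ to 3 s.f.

k_2 ≈ 0.236 d⁻¹

k_2(20) = 5.32 × 0.949^0.67 / 4.53^1.85 = 5.32 × 0.9655 / 16.36 = 0.3140 d⁻¹.
k_2(7.88) = 0.3140 × 1.024^(7.88−20) = 0.3140 × 0.7502 = 0.2355 d⁻¹.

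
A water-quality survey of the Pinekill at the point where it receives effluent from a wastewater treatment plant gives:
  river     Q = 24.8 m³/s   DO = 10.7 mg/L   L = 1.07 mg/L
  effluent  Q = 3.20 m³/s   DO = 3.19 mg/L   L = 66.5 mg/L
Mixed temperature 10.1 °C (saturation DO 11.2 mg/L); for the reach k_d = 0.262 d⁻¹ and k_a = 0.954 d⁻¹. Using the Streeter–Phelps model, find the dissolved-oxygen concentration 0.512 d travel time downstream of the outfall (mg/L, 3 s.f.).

DO ≈ 9.52 mg/L

Mixed DO = (24.8×10.7 + 3.20×3.19)/(24.8+3.20) = 275.6/28.00 = 9.842 mg/L.
Mixed L₀ = (24.8×1.07 + 3.20×66.5)/(28.00) = 239.3/28.00 = 8.548 mg/L.
Initial deficit D₀ = C_s − DO₀ = 11.2 − 9.842 = 1.358 mg/L.
D(0.512) = [0.262×8.548/(0.954−0.262)](e^(−0.262×0.512) − e^(−0.954×0.512)) + 1.358 e^(−0.954×0.512)
= 3.236 × (0.8745 − 0.6136) + 1.358 × 0.6136 = 1.678 mg/L.
DO = 11.2 − 1.678 = 9.522 mg/L.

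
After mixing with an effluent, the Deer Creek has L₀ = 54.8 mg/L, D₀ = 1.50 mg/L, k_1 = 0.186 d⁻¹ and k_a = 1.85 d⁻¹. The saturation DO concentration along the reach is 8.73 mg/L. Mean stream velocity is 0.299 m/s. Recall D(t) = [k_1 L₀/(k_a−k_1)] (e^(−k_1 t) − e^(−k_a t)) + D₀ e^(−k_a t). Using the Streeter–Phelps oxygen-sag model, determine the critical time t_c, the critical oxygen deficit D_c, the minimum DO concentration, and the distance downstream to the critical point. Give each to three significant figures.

t_c ≈ 1.21 d; D_c ≈ 4.40 mg/L; min DO ≈ 4.33 mg/L; x_c ≈ 31.3 km

t_c = [1/(k_a−k_1)] ln[(k_a/k_1)(1 − D₀(k_a−k_1)/(k_1 L₀))]
= [1/(1.85−0.186)] ln[(1.85/0.186)(1 − 1.50×1.664/(0.186×54.8))]
= (1/1.664) ln[9.946 × 0.7551] = 0.6010 × ln(7.511) = 0.6010 × 2.016 = 1.212 d.
D_c = (k_1/k_a) L₀ e^(−k_1 t_c) = (0.186/1.85) × 54.8 × e^(−0.186×1.212) = 0.1005 × 54.8 × 0.7982 = 4.398 mg/L.
Minimum DO = C_s − D_c = 8.73 − 4.398 = 4.332 mg/L.
x_c = v t_c = 0.299 m/s × 1.212 d × 86400 s/d = 31300 m ≈ 31.3 km.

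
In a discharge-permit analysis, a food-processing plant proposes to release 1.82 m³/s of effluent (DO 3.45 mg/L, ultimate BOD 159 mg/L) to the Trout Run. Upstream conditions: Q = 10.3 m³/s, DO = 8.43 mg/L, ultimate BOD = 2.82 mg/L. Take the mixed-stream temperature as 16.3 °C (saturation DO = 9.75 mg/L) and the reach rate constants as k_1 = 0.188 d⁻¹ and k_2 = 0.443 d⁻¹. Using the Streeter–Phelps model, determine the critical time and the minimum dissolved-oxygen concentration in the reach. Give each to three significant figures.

t_c ≈ 2.92 d; minimum DO ≈ 3.31 mg/L

Mixed DO = (10.3×8.43 + 1.82×3.45)/(10.3+1.82) = 93.11/12.12 = 7.682 mg/L.
Mixed L₀ = (10.3×2.82 + 1.82×159)/(12.12) = 318.4/12.12 = 26.27 mg/L.
Initial deficit D₀ = C_s − DO₀ = 9.75 − 7.682 = 2.068 mg/L.
t_c = (1/0.2550) ln[(0.443/0.188)(1 − 2.068×0.2550/(0.188×26.27))] = 3.922 × ln(2.105) = 2.919 d.
D_c = (0.188/0.443) × 26.27 × e^(−0.188×2.919) = 0.4244 × 26.27 × 0.5777 = 6.441 mg/L.
Minimum DO = 9.75 − 6.441 = 3.309 mg/L.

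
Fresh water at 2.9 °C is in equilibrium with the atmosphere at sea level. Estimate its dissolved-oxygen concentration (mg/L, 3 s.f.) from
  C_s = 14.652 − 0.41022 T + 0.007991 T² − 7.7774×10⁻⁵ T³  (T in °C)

C_s ≈ 13.5 mg/L

C_s = 14.652 − 0.41022×2.9 + 0.007991×2.9² − 7.7774×10⁻⁵×2.9³ = 13.53 mg/L.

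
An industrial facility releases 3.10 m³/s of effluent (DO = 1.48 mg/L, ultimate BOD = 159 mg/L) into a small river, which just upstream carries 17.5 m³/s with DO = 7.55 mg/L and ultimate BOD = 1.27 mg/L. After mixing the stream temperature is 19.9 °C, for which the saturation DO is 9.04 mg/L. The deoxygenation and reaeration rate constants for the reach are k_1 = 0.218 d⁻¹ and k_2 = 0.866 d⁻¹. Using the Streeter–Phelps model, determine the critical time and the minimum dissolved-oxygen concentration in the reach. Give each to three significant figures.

Mixed DO = (17.5×7.55 + 3.10×1.48)/(17.5+3.10) = 136.7/20.60 = 6.637 mg/L.
Mixed L₀ = (17.5×1.27 + 3.10×159)/(20.60) = 515.1/20.60 = 25.01 mg/L.
Initial deficit D₀ = C_s − DO₀ = 9.04 − 6.637 = 2.403 mg/L.
t_c = (1/0.6480) ln[(0.866/0.218)(1 − 2.403×0.6480/(0.218×25.01))] = 1.543 × ln(2.838) = 1.609 d.
D_c = (0.218/0.866) × 25.01 × e^(−0.218×1.609) = 0.2517 × 25.01 × 0.7041 = 4.432 mg/L.
Minimum DO = 9.04 − 4.432 = 4.608 mg/L.

t_c ≈ 1.61 d; minimum DO ≈ 4.61 mg/L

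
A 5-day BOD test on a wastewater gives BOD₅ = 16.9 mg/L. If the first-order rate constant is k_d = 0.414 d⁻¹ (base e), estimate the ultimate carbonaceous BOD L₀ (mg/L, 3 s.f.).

L₀ ≈ 19.3 mg/L

BOD₅ = L₀(1 − e^(−5k_d)) ⇒ L₀ = BOD₅ / (1 − e^(−5×0.414))
= 16.9 / (1 − 0.1262) = 16.9 / 0.8738 = 19.34 mg/L.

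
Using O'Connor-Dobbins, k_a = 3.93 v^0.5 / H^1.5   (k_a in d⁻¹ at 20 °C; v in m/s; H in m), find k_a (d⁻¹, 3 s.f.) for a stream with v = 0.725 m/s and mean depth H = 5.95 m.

k_a ≈ 0.231 d⁻¹

k_a = 3.93 × 0.725^0.5 / 5.95^1.5 = 3.93 × 0.8515 / 14.51 = 0.2306 d⁻¹.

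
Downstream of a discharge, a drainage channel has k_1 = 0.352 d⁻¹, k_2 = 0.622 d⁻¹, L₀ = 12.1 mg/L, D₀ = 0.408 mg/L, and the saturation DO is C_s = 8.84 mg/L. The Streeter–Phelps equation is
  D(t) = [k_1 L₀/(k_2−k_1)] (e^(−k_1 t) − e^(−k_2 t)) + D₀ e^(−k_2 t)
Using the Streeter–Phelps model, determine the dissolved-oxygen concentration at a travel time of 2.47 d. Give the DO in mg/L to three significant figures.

k_1 L₀/(k_2−k_1) = 0.352×12.1/(0.622−0.352) = 4.259/0.2700 = 15.77 mg/L.
e^(−k_1 t) = e^(−0.352×2.470) = 0.4192; e^(−k_2 t) = e^(−0.622×2.470) = 0.2152.
D = 15.77 × (0.4192 − 0.2152) + 0.408 × 0.2152 = 3.218 + 0.08779 = 3.306 mg/L.
DO = C_s − D = 8.84 − 3.306 = 5.534 mg/L.

DO ≈ 5.53 mg/L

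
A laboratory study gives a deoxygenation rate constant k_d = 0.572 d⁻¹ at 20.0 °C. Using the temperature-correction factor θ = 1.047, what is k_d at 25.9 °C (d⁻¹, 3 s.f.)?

k_d(T₂) = k_d(T₁) · θ^(T₂−T₁) = 0.572 × 1.047^(25.9−20.0)
= 0.572 × 1.047^5.90 = 0.572 × 1.311 = 0.7500 d⁻¹.

k_d ≈ 0.750 d⁻¹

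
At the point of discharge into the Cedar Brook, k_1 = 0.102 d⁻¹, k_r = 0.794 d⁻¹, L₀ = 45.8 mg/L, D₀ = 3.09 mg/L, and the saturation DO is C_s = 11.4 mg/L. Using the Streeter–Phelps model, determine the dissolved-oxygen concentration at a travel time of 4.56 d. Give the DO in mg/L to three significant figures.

DO ≈ 7.26 mg/L

k_1 L₀/(k_r−k_1) = 0.102×45.8/(0.794−0.102) = 4.672/0.6920 = 6.751 mg/L.
e^(−k_1 t) = e^(−0.102×4.560) = 0.6281; e^(−k_r t) = e^(−0.794×4.560) = 0.02677.
D = 6.751 × (0.6281 − 0.02677) + 3.09 × 0.02677 = 4.059 + 0.08271 = 4.142 mg/L.
DO = C_s − D = 11.4 − 4.142 = 7.258 mg/L.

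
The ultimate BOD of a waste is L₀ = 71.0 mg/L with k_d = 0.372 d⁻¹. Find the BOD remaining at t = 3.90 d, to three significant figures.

L ≈ 16.6 mg/L

L_t = L₀ e^(−k_d t) = 71.0 × e^(−0.372×3.90) = 71.0 × 0.2344 = 16.64 mg/L.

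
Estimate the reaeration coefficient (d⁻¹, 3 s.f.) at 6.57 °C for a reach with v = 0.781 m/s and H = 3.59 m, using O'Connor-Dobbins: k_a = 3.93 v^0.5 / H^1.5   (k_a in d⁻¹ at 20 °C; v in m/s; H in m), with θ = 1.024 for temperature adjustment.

k_a ≈ 0.371 d⁻¹

k_a(20) = 3.93 × 0.781^0.5 / 3.59^1.5 = 3.93 × 0.8837 / 6.802 = 0.5106 d⁻¹.
k_a(6.57) = 0.5106 × 1.024^(6.57−20) = 0.5106 × 0.7272 = 0.3713 d⁻¹.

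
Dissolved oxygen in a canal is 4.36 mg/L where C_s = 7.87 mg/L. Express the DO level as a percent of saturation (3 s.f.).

% saturation = C/C_s × 100 = 4.36/7.87 × 100 = 55.4 %.

55.4 % saturation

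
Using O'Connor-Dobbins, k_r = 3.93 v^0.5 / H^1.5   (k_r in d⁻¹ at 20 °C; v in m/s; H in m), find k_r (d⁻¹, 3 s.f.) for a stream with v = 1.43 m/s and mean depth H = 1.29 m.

k_r ≈ 3.21 d⁻¹

k_r = 3.93 × 1.43^0.5 / 1.29^1.5 = 3.93 × 1.196 / 1.465 = 3.208 d⁻¹.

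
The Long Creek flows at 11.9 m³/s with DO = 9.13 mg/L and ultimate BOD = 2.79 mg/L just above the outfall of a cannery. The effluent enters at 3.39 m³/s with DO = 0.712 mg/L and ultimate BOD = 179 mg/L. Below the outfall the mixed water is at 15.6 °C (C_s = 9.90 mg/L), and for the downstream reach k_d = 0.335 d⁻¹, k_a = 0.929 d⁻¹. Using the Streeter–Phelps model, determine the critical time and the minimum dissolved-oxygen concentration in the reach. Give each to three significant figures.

Mixed DO = (11.9×9.13 + 3.39×0.712)/(11.9+3.39) = 111.1/15.29 = 7.264 mg/L.
Mixed L₀ = (11.9×2.79 + 3.39×179)/(15.29) = 640.0/15.29 = 41.86 mg/L.
Initial deficit D₀ = C_s − DO₀ = 9.90 − 7.264 = 2.636 mg/L.
t_c = (1/0.5940) ln[(0.929/0.335)(1 − 2.636×0.5940/(0.335×41.86))] = 1.684 × ln(2.463) = 1.518 d.
D_c = (0.335/0.929) × 41.86 × e^(−0.335×1.518) = 0.3606 × 41.86 × 0.6014 = 9.078 mg/L.
Minimum DO = 9.90 − 9.078 = 0.8220 mg/L.

t_c ≈ 1.52 d; minimum DO ≈ 0.822 mg/L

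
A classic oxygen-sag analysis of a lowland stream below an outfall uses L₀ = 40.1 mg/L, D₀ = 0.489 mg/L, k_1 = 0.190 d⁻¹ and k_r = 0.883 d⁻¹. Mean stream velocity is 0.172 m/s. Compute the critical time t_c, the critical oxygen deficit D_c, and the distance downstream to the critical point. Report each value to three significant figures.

t_c ≈ 2.15 d; D_c ≈ 5.73 mg/L; x_c ≈ 32.0 km

At the critical point dD/dt = 0, so k_1 L₀ e^(−k_1 t) = k_r D. Substituting D(t) from the Streeter–Phelps equation and solving for t gives
t_c = ln[(k_r/k_1)(1 − D₀(k_r−k_1)/(k_1 L₀))] / (k_r−k_1).
Here k_r−k_1 = 0.6930 d⁻¹ and 1 − D₀(k_r−k_1)/(k_1 L₀) = 1 − 0.489×0.6930/(0.190×40.1) = 0.9555, so
t_c = ln(4.647 × 0.9555) / 0.6930 = 1.491 / 0.6930 = 2.151 d.
L(t_c) = L₀ e^(−k_1 t_c) = 40.1 × 0.6645 = 26.65 mg/L, and at the critical point k_r D_c = k_1 L, so D_c = (0.190/0.883) × 26.65 = 5.734 mg/L.
x_c = v t_c = 0.172 m/s × 2.151 d × 86400 s/d = 31970 m ≈ 32.0 km.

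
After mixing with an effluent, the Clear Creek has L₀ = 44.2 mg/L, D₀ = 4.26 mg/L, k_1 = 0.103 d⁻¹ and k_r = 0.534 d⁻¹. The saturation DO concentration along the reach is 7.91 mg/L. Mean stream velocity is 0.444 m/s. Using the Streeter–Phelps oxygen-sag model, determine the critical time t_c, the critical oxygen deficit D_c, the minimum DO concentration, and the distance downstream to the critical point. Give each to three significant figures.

t_c = [1/(k_r−k_1)] ln[(k_r/k_1)(1 − D₀(k_r−k_1)/(k_1 L₀))]
= [1/(0.534−0.103)] ln[(0.534/0.103)(1 − 4.26×0.4310/(0.103×44.2))]
= (1/0.4310) ln[5.184 × 0.5967] = 2.320 × ln(3.094) = 2.320 × 1.129 = 2.620 d.
D_c = (k_1/k_r) L₀ e^(−k_1 t_c) = (0.103/0.534) × 44.2 × e^(−0.103×2.620) = 0.1929 × 44.2 × 0.7635 = 6.509 mg/L.
Minimum DO = C_s − D_c = 7.91 − 6.509 = 1.401 mg/L.
x_c = v t_c = 0.444 m/s × 2.620 d × 86400 s/d = 100500 m ≈ 101 km.

t_c ≈ 2.62 d; D_c ≈ 6.51 mg/L; min DO ≈ 1.40 mg/L; x_c ≈ 101 km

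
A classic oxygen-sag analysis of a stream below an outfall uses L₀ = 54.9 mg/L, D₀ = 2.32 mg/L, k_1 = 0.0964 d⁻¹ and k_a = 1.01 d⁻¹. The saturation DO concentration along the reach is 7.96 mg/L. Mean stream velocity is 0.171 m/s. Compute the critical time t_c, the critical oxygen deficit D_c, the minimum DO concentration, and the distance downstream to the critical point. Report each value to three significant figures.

t_c = [1/(k_a−k_1)] ln[(k_a/k_1)(1 − D₀(k_a−k_1)/(k_1 L₀))]
= [1/(1.01−0.0964)] ln[(1.01/0.0964)(1 − 2.32×0.9136/(0.0964×54.9))]
= (1/0.9136) ln[10.48 × 0.5995] = 1.095 × ln(6.281) = 1.095 × 1.838 = 2.011 d.
D_c = (k_1/k_a) L₀ e^(−k_1 t_c) = (0.0964/1.01) × 54.9 × e^(−0.0964×2.011) = 0.09545 × 54.9 × 0.8237 = 4.316 mg/L.
Minimum DO = C_s − D_c = 7.96 − 4.316 = 3.644 mg/L.
x_c = v t_c = 0.171 m/s × 2.011 d × 86400 s/d = 29720 m ≈ 29.7 km.

t_c ≈ 2.01 d; D_c ≈ 4.32 mg/L; min DO ≈ 3.64 mg/L; x_c ≈ 29.7 km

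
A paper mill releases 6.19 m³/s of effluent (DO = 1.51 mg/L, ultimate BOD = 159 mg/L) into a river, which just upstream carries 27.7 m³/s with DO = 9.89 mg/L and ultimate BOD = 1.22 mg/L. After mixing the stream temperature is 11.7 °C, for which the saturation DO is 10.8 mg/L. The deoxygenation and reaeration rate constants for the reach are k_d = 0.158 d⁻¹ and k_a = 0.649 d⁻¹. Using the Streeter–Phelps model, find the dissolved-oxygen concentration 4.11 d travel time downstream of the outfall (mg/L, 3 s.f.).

Mixed DO = (27.7×9.89 + 6.19×1.51)/(27.7+6.19) = 283.3/33.89 = 8.359 mg/L.
Mixed L₀ = (27.7×1.22 + 6.19×159)/(33.89) = 1018/33.89 = 30.04 mg/L.
Initial deficit D₀ = C_s − DO₀ = 10.8 − 8.359 = 2.441 mg/L.
D(4.11) = [0.158×30.04/(0.649−0.158)](e^(−0.158×4.11) − e^(−0.649×4.11)) + 2.441 e^(−0.649×4.11)
= 9.666 × (0.5224 − 0.06943) + 2.441 × 0.06943 = 4.548 mg/L.
DO = 10.8 − 4.548 = 6.252 mg/L.

DO ≈ 6.25 mg/L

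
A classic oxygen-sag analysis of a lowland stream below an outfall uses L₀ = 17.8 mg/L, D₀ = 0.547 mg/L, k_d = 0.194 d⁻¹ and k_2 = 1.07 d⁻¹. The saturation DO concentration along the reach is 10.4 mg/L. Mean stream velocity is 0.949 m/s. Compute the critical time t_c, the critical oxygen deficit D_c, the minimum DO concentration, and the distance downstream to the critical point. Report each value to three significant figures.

With k_2/k_d = 5.515 and 1 − D₀(k_2−k_d)/(k_d L₀) = 0.8612,
t_c = ln(5.515 × 0.8612) / (1.07 − 0.194) = ln(4.750) / 0.8760 = 1.558/0.8760 = 1.779 d.
L(t_c) = L₀ e^(−k_d t_c) = 17.8 × 0.7082 = 12.61 mg/L, and at the critical point k_2 D_c = k_d L, so D_c = (0.194/1.07) × 12.61 = 2.285 mg/L.
Minimum DO = C_s − D_c = 10.4 − 2.285 = 8.115 mg/L.
x_c = v t_c = 0.949 m/s × 1.779 d × 86400 s/d = 145800 m ≈ 146 km.

t_c ≈ 1.78 d; D_c ≈ 2.29 mg/L; min DO ≈ 8.11 mg/L; x_c ≈ 146 km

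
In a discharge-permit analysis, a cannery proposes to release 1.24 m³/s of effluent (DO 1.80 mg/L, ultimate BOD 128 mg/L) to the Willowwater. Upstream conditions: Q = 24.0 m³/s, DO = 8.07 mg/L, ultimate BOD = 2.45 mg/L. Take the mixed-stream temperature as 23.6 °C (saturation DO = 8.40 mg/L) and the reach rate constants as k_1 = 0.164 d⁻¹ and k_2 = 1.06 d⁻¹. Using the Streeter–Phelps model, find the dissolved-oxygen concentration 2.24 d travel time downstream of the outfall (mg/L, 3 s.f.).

Mixed DO = (24.0×8.07 + 1.24×1.80)/(24.0+1.24) = 195.9/25.24 = 7.762 mg/L.
Mixed L₀ = (24.0×2.45 + 1.24×128)/(25.24) = 217.5/25.24 = 8.618 mg/L.
Initial deficit D₀ = C_s − DO₀ = 8.40 − 7.762 = 0.6380 mg/L.
D(2.24) = [0.164×8.618/(1.06−0.164)](e^(−0.164×2.24) − e^(−1.06×2.24)) + 0.6380 e^(−1.06×2.24)
= 1.577 × (0.6926 − 0.09307) + 0.6380 × 0.09307 = 1.005 mg/L.
DO = 8.40 − 1.005 = 7.395 mg/L.

DO ≈ 7.39 mg/L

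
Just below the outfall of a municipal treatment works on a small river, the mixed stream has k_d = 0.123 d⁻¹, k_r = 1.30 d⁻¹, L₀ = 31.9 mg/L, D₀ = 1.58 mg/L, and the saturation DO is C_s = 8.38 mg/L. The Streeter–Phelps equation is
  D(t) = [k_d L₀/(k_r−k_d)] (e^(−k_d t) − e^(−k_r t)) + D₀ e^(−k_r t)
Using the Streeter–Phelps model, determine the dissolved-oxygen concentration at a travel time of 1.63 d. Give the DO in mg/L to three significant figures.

DO ≈ 5.86 mg/L

k_d L₀/(k_r−k_d) = 0.123×31.9/(1.30−0.123) = 3.924/1.177 = 3.334 mg/L.
e^(−k_d t) = e^(−0.123×1.630) = 0.8183; e^(−k_r t) = e^(−1.30×1.630) = 0.1202.
D = 3.334 × (0.8183 − 0.1202) + 1.58 × 0.1202 = 2.327 + 0.1898 = 2.517 mg/L.
DO = C_s − D = 8.38 − 2.517 = 5.863 mg/L.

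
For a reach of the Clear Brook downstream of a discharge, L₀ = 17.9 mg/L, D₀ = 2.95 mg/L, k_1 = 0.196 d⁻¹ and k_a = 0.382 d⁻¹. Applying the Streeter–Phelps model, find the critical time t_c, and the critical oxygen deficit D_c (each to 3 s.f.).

t_c = [1/(k_a−k_1)] ln[(k_a/k_1)(1 − D₀(k_a−k_1)/(k_1 L₀))]
= [1/(0.382−0.196)] ln[(0.382/0.196)(1 − 2.95×0.1860/(0.196×17.9))]
= (1/0.1860) ln[1.949 × 0.8436] = 5.376 × ln(1.644) = 5.376 × 0.4972 = 2.673 d.
D_c = (k_1/k_a) L₀ e^(−k_1 t_c) = (0.196/0.382) × 17.9 × e^(−0.196×2.673) = 0.5131 × 17.9 × 0.5922 = 5.439 mg/L.

t_c ≈ 2.67 d; D_c ≈ 5.44 mg/L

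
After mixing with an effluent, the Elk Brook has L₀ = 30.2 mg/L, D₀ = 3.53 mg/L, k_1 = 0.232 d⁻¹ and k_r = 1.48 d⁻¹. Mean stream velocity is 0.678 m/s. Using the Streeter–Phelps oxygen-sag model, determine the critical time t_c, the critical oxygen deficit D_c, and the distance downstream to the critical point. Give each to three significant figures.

t_c = [1/(k_r−k_1)] ln[(k_r/k_1)(1 − D₀(k_r−k_1)/(k_1 L₀))]
= [1/(1.48−0.232)] ln[(1.48/0.232)(1 − 3.53×1.248/(0.232×30.2))]
= (1/1.248) ln[6.379 × 0.3712] = 0.8013 × ln(2.368) = 0.8013 × 0.8621 = 0.6908 d.
D_c = (k_1/k_r) L₀ e^(−k_1 t_c) = (0.232/1.48) × 30.2 × e^(−0.232×0.6908) = 0.1568 × 30.2 × 0.8519 = 4.033 mg/L.
x_c = v t_c = 0.678 m/s × 0.6908 d × 86400 s/d = 40470 m ≈ 40.5 km.

t_c ≈ 0.691 d; D_c ≈ 4.03 mg/L; x_c ≈ 40.5 km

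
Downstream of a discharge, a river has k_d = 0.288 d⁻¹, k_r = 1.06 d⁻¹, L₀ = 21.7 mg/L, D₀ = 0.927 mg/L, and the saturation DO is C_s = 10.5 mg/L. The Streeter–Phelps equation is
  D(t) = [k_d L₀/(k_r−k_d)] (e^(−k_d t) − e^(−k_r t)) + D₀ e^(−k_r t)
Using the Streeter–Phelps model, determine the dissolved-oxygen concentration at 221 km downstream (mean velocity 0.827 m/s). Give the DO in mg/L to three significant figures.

Travel time t = x/v = 221 km / (0.827 m/s) = 221000 m / 0.827 m/s = 267200 s = 3.093 d.
k_d L₀/(k_r−k_d) = 0.288×21.7/(1.06−0.288) = 6.250/0.7720 = 8.095 mg/L.
e^(−k_d t) = e^(−0.288×3.093) = 0.4103; e^(−k_r t) = e^(−1.06×3.093) = 0.03768.
D = 8.095 × (0.4103 − 0.03768) + 0.927 × 0.03768 = 3.017 + 0.03493 = 3.052 mg/L.
DO = C_s − D = 10.5 − 3.052 = 7.448 mg/L.

DO ≈ 7.45 mg/L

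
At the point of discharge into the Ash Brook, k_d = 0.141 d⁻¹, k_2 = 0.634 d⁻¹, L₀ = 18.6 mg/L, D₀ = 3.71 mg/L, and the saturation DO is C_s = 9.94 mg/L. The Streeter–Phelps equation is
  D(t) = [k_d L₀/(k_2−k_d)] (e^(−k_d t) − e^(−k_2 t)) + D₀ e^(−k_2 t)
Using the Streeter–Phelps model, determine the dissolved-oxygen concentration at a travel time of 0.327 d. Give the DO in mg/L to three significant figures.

k_d L₀/(k_2−k_d) = 0.141×18.6/(0.634−0.141) = 2.623/0.4930 = 5.320 mg/L.
e^(−k_d t) = e^(−0.141×0.3270) = 0.9549; e^(−k_2 t) = e^(−0.634×0.3270) = 0.8128.
D = 5.320 × (0.9549 − 0.8128) + 3.71 × 0.8128 = 0.7563 + 3.015 = 3.772 mg/L.
DO = C_s − D = 9.94 − 3.772 = 6.168 mg/L.

DO ≈ 6.17 mg/L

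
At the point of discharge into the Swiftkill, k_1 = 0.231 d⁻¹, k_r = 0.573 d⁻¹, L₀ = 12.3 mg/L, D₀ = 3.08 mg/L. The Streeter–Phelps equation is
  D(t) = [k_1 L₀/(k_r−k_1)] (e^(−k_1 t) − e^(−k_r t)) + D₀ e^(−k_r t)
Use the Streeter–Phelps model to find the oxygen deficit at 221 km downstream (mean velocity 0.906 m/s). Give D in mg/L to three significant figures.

Travel time t = x/v = 221 km / (0.906 m/s) = 221000 m / 0.906 m/s = 243900 s = 2.823 d.
k_1 L₀/(k_r−k_1) = 0.231×12.3/(0.573−0.231) = 2.841/0.3420 = 8.308 mg/L.
e^(−k_1 t) = e^(−0.231×2.823) = 0.5209; e^(−k_r t) = e^(−0.573×2.823) = 0.1983.
D = 8.308 × (0.5209 − 0.1983) + 3.08 × 0.1983 = 2.680 + 0.6109 = 3.291 mg/L.

D ≈ 3.29 mg/L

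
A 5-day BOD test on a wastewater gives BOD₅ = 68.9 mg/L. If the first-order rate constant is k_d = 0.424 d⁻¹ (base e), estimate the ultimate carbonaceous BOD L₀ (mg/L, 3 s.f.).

L₀ ≈ 78.3 mg/L

BOD₅ = L₀(1 − e^(−5k_d)) ⇒ L₀ = BOD₅ / (1 − e^(−5×0.424))
= 68.9 / (1 − 0.1200) = 68.9 / 0.8800 = 78.30 mg/L.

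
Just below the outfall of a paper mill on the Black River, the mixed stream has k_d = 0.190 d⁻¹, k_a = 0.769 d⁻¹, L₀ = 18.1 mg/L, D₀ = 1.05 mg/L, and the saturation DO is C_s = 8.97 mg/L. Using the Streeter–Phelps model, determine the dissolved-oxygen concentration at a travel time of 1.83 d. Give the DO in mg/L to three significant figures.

k_d L₀/(k_a−k_d) = 0.190×18.1/(0.769−0.190) = 3.439/0.5790 = 5.940 mg/L.
e^(−k_d t) = e^(−0.190×1.830) = 0.7063; e^(−k_a t) = e^(−0.769×1.830) = 0.2448.
D = 5.940 × (0.7063 − 0.2448) + 1.05 × 0.2448 = 2.741 + 0.2571 = 2.998 mg/L.
DO = C_s − D = 8.97 − 2.998 = 5.972 mg/L.

DO ≈ 5.97 mg/L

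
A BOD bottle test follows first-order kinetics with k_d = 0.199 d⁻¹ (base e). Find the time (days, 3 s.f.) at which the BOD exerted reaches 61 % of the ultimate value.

y/L₀ = 1 − e^(−k_d t) = 0.61 ⇒ e^(−k_d t) = 0.390
t = −ln(0.390) / 0.199 = 0.9416 / 0.199 = 4.732 d.

t ≈ 4.73 d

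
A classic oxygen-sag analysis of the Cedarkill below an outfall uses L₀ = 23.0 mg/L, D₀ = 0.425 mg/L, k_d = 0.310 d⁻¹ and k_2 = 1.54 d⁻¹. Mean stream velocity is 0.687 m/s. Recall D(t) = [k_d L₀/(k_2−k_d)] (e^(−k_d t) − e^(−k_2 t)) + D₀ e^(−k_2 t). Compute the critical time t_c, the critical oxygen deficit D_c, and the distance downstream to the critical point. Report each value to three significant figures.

t_c = [1/(k_2−k_d)] ln[(k_2/k_d)(1 − D₀(k_2−k_d)/(k_d L₀))]
= [1/(1.54−0.310)] ln[(1.54/0.310)(1 − 0.425×1.230/(0.310×23.0))]
= (1/1.230) ln[4.968 × 0.9267] = 0.8130 × ln(4.604) = 0.8130 × 1.527 = 1.241 d.
D_c = (k_d/k_2) L₀ e^(−k_d t_c) = (0.310/1.54) × 23.0 × e^(−0.310×1.241) = 0.2013 × 23.0 × 0.6806 = 3.151 mg/L.
x_c = v t_c = 0.687 m/s × 1.241 d × 86400 s/d = 73680 m ≈ 73.7 km.

t_c ≈ 1.24 d; D_c ≈ 3.15 mg/L; x_c ≈ 73.7 km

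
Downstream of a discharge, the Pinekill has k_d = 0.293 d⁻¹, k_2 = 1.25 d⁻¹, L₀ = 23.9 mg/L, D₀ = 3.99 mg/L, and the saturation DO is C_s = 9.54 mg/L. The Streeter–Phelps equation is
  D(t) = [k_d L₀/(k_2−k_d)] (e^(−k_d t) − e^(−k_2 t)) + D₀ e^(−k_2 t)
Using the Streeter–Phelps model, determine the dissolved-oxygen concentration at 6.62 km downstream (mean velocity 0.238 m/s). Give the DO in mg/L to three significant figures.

DO ≈ 5.11 mg/L

Travel time t = x/v = 6.62 km / (0.238 m/s) = 6620 m / 0.238 m/s = 27820 s = 0.3219 d.
k_d L₀/(k_2−k_d) = 0.293×23.9/(1.25−0.293) = 7.003/0.9570 = 7.317 mg/L.
e^(−k_d t) = e^(−0.293×0.3219) = 0.9100; e^(−k_2 t) = e^(−1.25×0.3219) = 0.6687.
D = 7.317 × (0.9100 − 0.6687) + 3.99 × 0.6687 = 1.766 + 2.668 = 4.434 mg/L.
DO = C_s − D = 9.54 − 4.434 = 5.106 mg/L.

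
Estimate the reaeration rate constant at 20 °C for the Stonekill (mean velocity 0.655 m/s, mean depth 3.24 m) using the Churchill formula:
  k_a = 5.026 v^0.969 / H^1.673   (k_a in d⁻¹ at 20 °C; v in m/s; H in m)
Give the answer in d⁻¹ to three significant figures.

k_a = 5.026 × 0.655^0.969 / 3.24^1.673 = 5.026 × 0.6636 / 7.147 = 0.4667 d⁻¹.

k_a ≈ 0.467 d⁻¹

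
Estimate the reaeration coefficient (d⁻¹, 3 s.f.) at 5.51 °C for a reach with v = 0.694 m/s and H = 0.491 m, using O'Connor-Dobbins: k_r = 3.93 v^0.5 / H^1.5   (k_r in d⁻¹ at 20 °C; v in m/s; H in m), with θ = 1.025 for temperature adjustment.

k_r ≈ 6.65 d⁻¹

k_r(20) = 3.93 × 0.694^0.5 / 0.491^1.5 = 3.93 × 0.8331 / 0.3441 = 9.516 d⁻¹.
k_r(5.51) = 9.516 × 1.025^(5.51−20) = 9.516 × 0.6992 = 6.654 d⁻¹.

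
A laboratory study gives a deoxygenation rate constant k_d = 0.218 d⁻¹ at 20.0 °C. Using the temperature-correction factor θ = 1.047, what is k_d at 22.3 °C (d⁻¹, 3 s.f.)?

k_d ≈ 0.242 d⁻¹

k_d(T₂) = k_d(T₁) · θ^(T₂−T₁) = 0.218 × 1.047^(22.3−20.0)
= 0.218 × 1.047^2.30 = 0.218 × 1.111 = 0.2423 d⁻¹.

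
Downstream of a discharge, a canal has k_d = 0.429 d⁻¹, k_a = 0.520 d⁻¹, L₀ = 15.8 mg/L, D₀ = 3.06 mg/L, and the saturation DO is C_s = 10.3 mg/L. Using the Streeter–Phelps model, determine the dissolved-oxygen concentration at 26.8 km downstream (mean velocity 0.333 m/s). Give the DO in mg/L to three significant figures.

Travel time t = x/v = 26.8 km / (0.333 m/s) = 26800 m / 0.333 m/s = 80480 s = 0.9315 d.
k_d L₀/(k_a−k_d) = 0.429×15.8/(0.520−0.429) = 6.778/0.09100 = 74.49 mg/L.
e^(−k_d t) = e^(−0.429×0.9315) = 0.6706; e^(−k_a t) = e^(−0.520×0.9315) = 0.6161.
D = 74.49 × (0.6706 − 0.6161) + 3.06 × 0.6161 = 4.059 + 1.885 = 5.945 mg/L.
DO = C_s − D = 10.3 − 5.945 = 4.355 mg/L.

DO ≈ 4.36 mg/L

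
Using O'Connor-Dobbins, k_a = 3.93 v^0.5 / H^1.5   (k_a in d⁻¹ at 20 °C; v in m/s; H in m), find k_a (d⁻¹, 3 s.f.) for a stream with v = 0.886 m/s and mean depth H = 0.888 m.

k_a ≈ 4.42 d⁻¹

k_a = 3.93 × 0.886^0.5 / 0.888^1.5 = 3.93 × 0.9413 / 0.8368 = 4.421 d⁻¹.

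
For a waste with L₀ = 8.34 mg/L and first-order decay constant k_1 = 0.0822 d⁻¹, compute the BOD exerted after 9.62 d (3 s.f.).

y ≈ 4.56 mg/L

y_t = L₀(1 − e^(−k_1 t)) = 8.34 × (1 − e^(−0.0822×9.62))
= 8.34 × (1 − 0.4535) = 8.34 × 0.5465 = 4.558 mg/L.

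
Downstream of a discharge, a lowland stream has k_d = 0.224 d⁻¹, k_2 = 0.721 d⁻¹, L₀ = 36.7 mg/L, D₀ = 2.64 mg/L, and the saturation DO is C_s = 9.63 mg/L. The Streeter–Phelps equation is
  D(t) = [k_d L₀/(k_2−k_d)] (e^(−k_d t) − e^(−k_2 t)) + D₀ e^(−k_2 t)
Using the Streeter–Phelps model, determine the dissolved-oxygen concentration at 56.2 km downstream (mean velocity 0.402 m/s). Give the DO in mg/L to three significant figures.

DO ≈ 2.45 mg/L

Travel time t = x/v = 56.2 km / (0.402 m/s) = 56200 m / 0.402 m/s = 139800 s = 1.618 d.
k_d L₀/(k_2−k_d) = 0.224×36.7/(0.721−0.224) = 8.221/0.4970 = 16.54 mg/L.
e^(−k_d t) = e^(−0.224×1.618) = 0.6960; e^(−k_2 t) = e^(−0.721×1.618) = 0.3114.
D = 16.54 × (0.6960 − 0.3114) + 2.64 × 0.3114 = 6.361 + 0.8221 = 7.183 mg/L.
DO = C_s − D = 9.63 − 7.183 = 2.447 mg/L.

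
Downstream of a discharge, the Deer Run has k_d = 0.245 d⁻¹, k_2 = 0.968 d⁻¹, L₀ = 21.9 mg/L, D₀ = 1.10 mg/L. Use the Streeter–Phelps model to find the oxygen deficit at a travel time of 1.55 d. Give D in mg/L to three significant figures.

D ≈ 3.67 mg/L

k_d L₀/(k_2−k_d) = 0.245×21.9/(0.968−0.245) = 5.365/0.7230 = 7.421 mg/L.
e^(−k_d t) = e^(−0.245×1.550) = 0.6840; e^(−k_2 t) = e^(−0.968×1.550) = 0.2230.
D = 7.421 × (0.6840 − 0.2230) + 1.10 × 0.2230 = 3.421 + 0.2453 = 3.666 mg/L.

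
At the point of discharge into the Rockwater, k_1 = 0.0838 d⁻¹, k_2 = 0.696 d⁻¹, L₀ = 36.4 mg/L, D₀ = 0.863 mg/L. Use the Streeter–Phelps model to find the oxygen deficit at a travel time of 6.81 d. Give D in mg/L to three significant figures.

D ≈ 2.78 mg/L

k_1 L₀/(k_2−k_1) = 0.0838×36.4/(0.696−0.0838) = 3.050/0.6122 = 4.983 mg/L.
e^(−k_1 t) = e^(−0.0838×6.810) = 0.5651; e^(−k_2 t) = e^(−0.696×6.810) = 0.008741.
D = 4.983 × (0.5651 − 0.008741) + 0.863 × 0.008741 = 2.772 + 0.007543 = 2.780 mg/L.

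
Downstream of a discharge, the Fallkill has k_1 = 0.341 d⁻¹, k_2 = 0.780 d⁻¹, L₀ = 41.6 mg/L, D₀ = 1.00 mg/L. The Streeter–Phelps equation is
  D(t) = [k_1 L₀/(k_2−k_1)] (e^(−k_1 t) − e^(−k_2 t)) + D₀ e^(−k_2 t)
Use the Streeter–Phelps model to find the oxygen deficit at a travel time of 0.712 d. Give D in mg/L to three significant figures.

k_1 L₀/(k_2−k_1) = 0.341×41.6/(0.780−0.341) = 14.19/0.4390 = 32.31 mg/L.
e^(−k_1 t) = e^(−0.341×0.7120) = 0.7844; e^(−k_2 t) = e^(−0.780×0.7120) = 0.5739.
D = 32.31 × (0.7844 − 0.5739) + 1.00 × 0.5739 = 6.804 + 0.5739 = 7.378 mg/L.

D ≈ 7.38 mg/L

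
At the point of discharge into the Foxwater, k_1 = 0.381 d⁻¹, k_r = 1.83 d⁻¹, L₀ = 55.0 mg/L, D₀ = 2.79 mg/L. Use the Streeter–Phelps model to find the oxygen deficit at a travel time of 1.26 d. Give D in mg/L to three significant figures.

D ≈ 7.78 mg/L

k_1 L₀/(k_r−k_1) = 0.381×55.0/(1.83−0.381) = 20.96/1.449 = 14.46 mg/L.
e^(−k_1 t) = e^(−0.381×1.260) = 0.6187; e^(−k_r t) = e^(−1.83×1.260) = 0.09968.
D = 14.46 × (0.6187 − 0.09968) + 2.79 × 0.09968 = 7.507 + 0.2781 = 7.785 mg/L.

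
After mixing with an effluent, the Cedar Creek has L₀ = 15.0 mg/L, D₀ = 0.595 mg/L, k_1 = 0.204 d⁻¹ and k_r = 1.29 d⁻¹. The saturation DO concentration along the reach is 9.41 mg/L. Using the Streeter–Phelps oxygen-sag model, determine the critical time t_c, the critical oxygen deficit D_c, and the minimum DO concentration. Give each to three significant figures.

t_c ≈ 1.48 d; D_c ≈ 1.75 mg/L; min DO ≈ 7.66 mg/L

At the critical point dD/dt = 0, so k_1 L₀ e^(−k_1 t) = k_r D. Substituting D(t) from the Streeter–Phelps equation and solving for t gives
t_c = ln[(k_r/k_1)(1 − D₀(k_r−k_1)/(k_1 L₀))] / (k_r−k_1).
Here k_r−k_1 = 1.086 d⁻¹ and 1 − D₀(k_r−k_1)/(k_1 L₀) = 1 − 0.595×1.086/(0.204×15.0) = 0.7888, so
t_c = ln(6.324 × 0.7888) / 1.086 = 1.607 / 1.086 = 1.480 d.
D_c = (k_1/k_r) L₀ e^(−k_1 t_c) = (0.204/1.29) × 15.0 × e^(−0.204×1.480) = 0.1581 × 15.0 × 0.7394 = 1.754 mg/L.
Minimum DO = C_s − D_c = 9.41 − 1.754 = 7.656 mg/L.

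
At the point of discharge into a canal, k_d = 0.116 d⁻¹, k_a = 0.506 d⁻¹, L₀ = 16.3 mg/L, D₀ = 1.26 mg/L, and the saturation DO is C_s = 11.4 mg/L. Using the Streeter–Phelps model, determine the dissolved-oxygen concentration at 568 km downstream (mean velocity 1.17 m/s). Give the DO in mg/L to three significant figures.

DO ≈ 9.08 mg/L

Travel time t = x/v = 568 km / (1.17 m/s) = 568000 m / 1.17 m/s = 485500 s = 5.619 d.
k_d L₀/(k_a−k_d) = 0.116×16.3/(0.506−0.116) = 1.891/0.3900 = 4.848 mg/L.
e^(−k_d t) = e^(−0.116×5.619) = 0.5211; e^(−k_a t) = e^(−0.506×5.619) = 0.05824.
D = 4.848 × (0.5211 − 0.05824) + 1.26 × 0.05824 = 2.244 + 0.07339 = 2.317 mg/L.
DO = C_s − D = 11.4 − 2.317 = 9.083 mg/L.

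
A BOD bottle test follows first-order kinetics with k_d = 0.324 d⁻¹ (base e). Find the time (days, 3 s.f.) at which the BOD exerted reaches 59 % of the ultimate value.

y/L₀ = 1 − e^(−k_d t) = 0.59 ⇒ e^(−k_d t) = 0.410
t = −ln(0.410) / 0.324 = 0.8916 / 0.324 = 2.752 d.

t ≈ 2.75 d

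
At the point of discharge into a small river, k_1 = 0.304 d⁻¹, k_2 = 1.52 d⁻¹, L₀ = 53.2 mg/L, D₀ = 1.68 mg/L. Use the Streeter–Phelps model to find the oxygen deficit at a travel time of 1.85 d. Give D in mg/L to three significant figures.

k_1 L₀/(k_2−k_1) = 0.304×53.2/(1.52−0.304) = 16.17/1.216 = 13.30 mg/L.
e^(−k_1 t) = e^(−0.304×1.850) = 0.5698; e^(−k_2 t) = e^(−1.52×1.850) = 0.06008.
D = 13.30 × (0.5698 − 0.06008) + 1.68 × 0.06008 = 6.780 + 0.1009 = 6.881 mg/L.

D ≈ 6.88 mg/L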